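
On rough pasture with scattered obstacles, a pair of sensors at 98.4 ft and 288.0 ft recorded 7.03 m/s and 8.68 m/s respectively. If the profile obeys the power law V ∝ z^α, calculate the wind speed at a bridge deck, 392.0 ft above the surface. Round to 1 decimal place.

9.2 m/s

First find α: α = ln(V₂/V₁)/ln(z₂/z₁) = ln(8.68/7.03)/ln(288.0/98.4) = 0.21083/1.07392 = 0.1963
Extrapolate from 288.0 ft to 392.0 ft: V₃ = 8.68 × (392.0/288.0)^0.1963 = 8.68 × 1.0624 = 9.2216 m/s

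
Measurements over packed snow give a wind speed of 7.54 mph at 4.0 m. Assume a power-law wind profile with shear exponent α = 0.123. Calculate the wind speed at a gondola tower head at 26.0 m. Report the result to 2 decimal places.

9.49 mph

Power-law profile: V₂ = V₁ · (z₂/z₁)^α
V₂ = 7.54 × (26.0/4.0)^0.123 = 7.54 × (6.5000)^0.123
    = 7.54 × 1.2589 = 9.4920 mph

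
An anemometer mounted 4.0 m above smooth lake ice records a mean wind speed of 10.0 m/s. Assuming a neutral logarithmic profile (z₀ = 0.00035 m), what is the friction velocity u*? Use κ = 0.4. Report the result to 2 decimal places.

Log law: V(z) = (u*/κ) · ln(z/z₀) ⇒ u* = κ · V / ln(z/z₀)
u* = 0.4 × 10.0 / ln(4.0/0.00035) = 0.4 × 10.0 / 9.3439
   = 4.0000 / 9.3439 = 0.4281 m/s

u* ≈ 0.43 m/s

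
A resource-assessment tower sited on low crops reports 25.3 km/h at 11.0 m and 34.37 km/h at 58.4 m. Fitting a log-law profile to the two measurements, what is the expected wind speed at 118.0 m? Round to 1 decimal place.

38.2 km/h

Log law: V ∝ ln(z/z₀). From the pair, with r = V₁/V₂ = 0.73611,
ln z₀ = (ln z₁ − r·ln z₂)/(1 − r) = (2.3979 − 0.73611×4.0673)/0.26389 = -2.2588 → z₀ = 0.1045 m
V₃ = V₁ · ln(z₃/z₀)/ln(z₁/z₀) = 25.3 × 7.0295/4.6567 = 38.1914 km/h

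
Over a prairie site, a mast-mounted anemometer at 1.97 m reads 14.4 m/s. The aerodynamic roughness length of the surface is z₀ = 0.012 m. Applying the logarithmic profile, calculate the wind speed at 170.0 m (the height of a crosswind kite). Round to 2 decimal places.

Log law: V(z) ∝ ln(z/z₀), so V₂/V₁ = ln(z₂/z₀) / ln(z₁/z₀).
ln(170.0/0.012) = 9.5586, ln(1.97/0.012) = 5.1009
V₂ = 14.4 × 9.5586/5.1009 = 14.4 × 1.8739 = 26.9845 m/s

26.98 m/s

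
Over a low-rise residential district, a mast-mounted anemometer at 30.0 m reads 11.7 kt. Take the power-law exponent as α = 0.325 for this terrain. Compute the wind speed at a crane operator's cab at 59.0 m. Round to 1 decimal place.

Power-law profile: V₂ = V₁ · (z₂/z₁)^α
V₂ = 11.7 × (59.0/30.0)^0.325 = 11.7 × (1.9667)^0.325
    = 11.7 × 1.2458 = 14.5763 kt

14.6 kt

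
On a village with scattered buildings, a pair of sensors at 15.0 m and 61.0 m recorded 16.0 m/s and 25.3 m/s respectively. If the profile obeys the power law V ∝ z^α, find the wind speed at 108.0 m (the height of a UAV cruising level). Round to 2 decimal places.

First find α: α = ln(V₂/V₁)/ln(z₂/z₁) = ln(25.3/16.0)/ln(61.0/15.0) = 0.45822/1.40282 = 0.3266
Extrapolate from 61.0 m to 108.0 m: V₃ = 25.3 × (108.0/61.0)^0.3266 = 25.3 × 1.2051 = 30.4900 m/s

30.49 m/s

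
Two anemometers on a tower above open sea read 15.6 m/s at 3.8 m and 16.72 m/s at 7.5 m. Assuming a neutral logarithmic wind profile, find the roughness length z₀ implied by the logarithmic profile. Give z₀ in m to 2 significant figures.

z₀ ≈ 0.00029 m

Log law: V(z) ∝ ln(z/z₀). With r = V₁/V₂ = 15.6/16.72 = 0.93301,
r · ln(z₂/z₀) = ln(z₁/z₀) ⇒ ln z₀ = (ln z₁ − r·ln z₂)/(1 − r)
ln z₀ = (1.33500 − 0.93301×2.01490) / 0.06699 = -8.1351
z₀ = exp(-8.1351) = 0.0002931 m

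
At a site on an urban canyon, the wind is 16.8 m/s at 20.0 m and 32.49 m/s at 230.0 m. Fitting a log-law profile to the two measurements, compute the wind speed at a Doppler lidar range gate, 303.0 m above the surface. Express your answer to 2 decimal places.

34.26 m/s

Log law: V ∝ ln(z/z₀). From the pair, with r = V₁/V₂ = 0.51708,
ln z₀ = (ln z₁ − r·ln z₂)/(1 − r) = (2.9957 − 0.51708×5.4381)/0.48292 = 0.3806 → z₀ = 1.463 m
V₃ = V₁ · ln(z₃/z₀)/ln(z₁/z₀) = 16.8 × 5.3331/2.6151 = 34.2608 m/s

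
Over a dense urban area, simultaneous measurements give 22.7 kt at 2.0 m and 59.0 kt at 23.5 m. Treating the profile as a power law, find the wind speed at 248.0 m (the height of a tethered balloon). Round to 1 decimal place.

147.1 kt

First find α: α = ln(V₂/V₁)/ln(z₂/z₁) = ln(59.0/22.7)/ln(23.5/2.0) = 0.95517/2.46385 = 0.3877
Extrapolate from 23.5 m to 248.0 m: V₃ = 59.0 × (248.0/23.5)^0.3877 = 59.0 × 2.4931 = 147.0929 kt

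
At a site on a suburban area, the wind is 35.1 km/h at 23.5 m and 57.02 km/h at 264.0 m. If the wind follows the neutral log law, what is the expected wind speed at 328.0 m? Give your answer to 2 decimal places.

Log law: V ∝ ln(z/z₀). From the pair, with r = V₁/V₂ = 0.61557,
ln z₀ = (ln z₁ − r·ln z₂)/(1 − r) = (3.1570 − 0.61557×5.5759)/0.38443 = -0.7164 → z₀ = 0.4885 m
V₃ = V₁ · ln(z₃/z₀)/ln(z₁/z₀) = 35.1 × 6.5094/3.8734 = 58.9870 km/h

58.99 km/h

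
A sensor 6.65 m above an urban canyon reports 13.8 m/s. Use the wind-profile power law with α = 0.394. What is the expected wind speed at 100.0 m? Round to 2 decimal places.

40.15 m/s

Power-law profile: V₂ = V₁ · (z₂/z₁)^α
V₂ = 13.8 × (100.0/6.65)^0.394 = 13.8 × (15.0376)^0.394
    = 13.8 × 2.9094 = 40.1502 m/s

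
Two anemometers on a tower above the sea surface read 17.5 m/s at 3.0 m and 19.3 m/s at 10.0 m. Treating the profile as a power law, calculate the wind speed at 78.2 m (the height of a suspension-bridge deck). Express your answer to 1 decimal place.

22.8 m/s

First find α: α = ln(V₂/V₁)/ln(z₂/z₁) = ln(19.3/17.5)/ln(10.0/3.0) = 0.09790/1.20397 = 0.0813
Extrapolate from 10.0 m to 78.2 m: V₃ = 19.3 × (78.2/10.0)^0.0813 = 19.3 × 1.1820 = 22.8134 m/s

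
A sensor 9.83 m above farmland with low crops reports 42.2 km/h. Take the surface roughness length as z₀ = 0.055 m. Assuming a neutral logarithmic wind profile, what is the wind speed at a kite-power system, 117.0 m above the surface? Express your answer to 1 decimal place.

62.4 km/h

Log law: V(z) ∝ ln(z/z₀), so V₂/V₁ = ln(z₂/z₀) / ln(z₁/z₀).
ln(117.0/0.055) = 7.6626, ln(9.83/0.055) = 5.1859
V₂ = 42.2 × 7.6626/5.1859 = 42.2 × 1.4776 = 62.3545 km/h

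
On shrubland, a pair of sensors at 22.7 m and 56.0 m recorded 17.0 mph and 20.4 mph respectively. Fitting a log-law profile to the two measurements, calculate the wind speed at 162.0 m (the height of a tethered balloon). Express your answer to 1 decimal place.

Log law: V ∝ ln(z/z₀). From the pair, with r = V₁/V₂ = 0.83333,
ln z₀ = (ln z₁ − r·ln z₂)/(1 − r) = (3.1224 − 0.83333×4.0254)/0.16667 = -1.3926 → z₀ = 0.2484 m
V₃ = V₁ · ln(z₃/z₀)/ln(z₁/z₀) = 17.0 × 6.4802/4.5149 = 24.3997 mph

24.4 mph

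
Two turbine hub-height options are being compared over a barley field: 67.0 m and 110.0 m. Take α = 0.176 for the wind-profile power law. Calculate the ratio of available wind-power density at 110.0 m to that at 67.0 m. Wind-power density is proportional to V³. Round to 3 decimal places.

Speed ratio: V_B/V_A = (z_B/z_A)^α = (110.0/67.0)^0.176 = (1.6418)^0.176 = 1.09118
Power-density ratio: P_B/P_A = (V_B/V_A)³ = (1.09118)³ = 1.29924

1.299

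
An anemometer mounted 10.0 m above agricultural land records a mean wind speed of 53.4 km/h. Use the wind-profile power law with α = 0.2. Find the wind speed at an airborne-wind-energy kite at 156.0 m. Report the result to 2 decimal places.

92.51 km/h

Power-law profile: V₂ = V₁ · (z₂/z₁)^α
V₂ = 53.4 × (156.0/10.0)^0.2 = 53.4 × (15.6000)^0.2
    = 53.4 × 1.7323 = 92.5052 km/h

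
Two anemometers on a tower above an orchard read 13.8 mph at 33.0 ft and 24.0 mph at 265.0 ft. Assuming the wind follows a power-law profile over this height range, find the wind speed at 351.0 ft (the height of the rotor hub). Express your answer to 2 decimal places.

First find α: α = ln(V₂/V₁)/ln(z₂/z₁) = ln(24.0/13.8)/ln(265.0/33.0) = 0.55339/2.08322 = 0.2656
Extrapolate from 265.0 ft to 351.0 ft: V₃ = 24.0 × (351.0/265.0)^0.2656 = 24.0 × 1.0775 = 25.8604 mph

25.86 mph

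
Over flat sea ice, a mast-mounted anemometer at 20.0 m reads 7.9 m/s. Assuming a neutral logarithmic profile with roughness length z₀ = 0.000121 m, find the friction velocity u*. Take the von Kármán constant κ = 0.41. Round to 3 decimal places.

Log law: V(z) = (u*/κ) · ln(z/z₀) ⇒ u* = κ · V / ln(z/z₀)
u* = 0.41 × 7.9 / ln(20.0/0.000121) = 0.41 × 7.9 / 12.0155
   = 3.2390 / 12.0155 = 0.2696 m/s

u* ≈ 0.270 m/s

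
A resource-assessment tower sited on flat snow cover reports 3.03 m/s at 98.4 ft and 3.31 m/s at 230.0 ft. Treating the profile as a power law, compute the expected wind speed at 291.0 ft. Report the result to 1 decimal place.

First find α: α = ln(V₂/V₁)/ln(z₂/z₁) = ln(3.31/3.03)/ln(230.0/98.4) = 0.08839/0.84904 = 0.1041
Extrapolate from 230.0 ft to 291.0 ft: V₃ = 3.31 × (291.0/230.0)^0.1041 = 3.31 × 1.0248 = 3.3921 m/s

3.4 m/s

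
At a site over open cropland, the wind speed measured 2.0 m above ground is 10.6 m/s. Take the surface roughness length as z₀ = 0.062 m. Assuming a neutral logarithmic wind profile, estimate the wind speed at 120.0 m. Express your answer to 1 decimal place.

23.1 m/s

Log law: V(z) ∝ ln(z/z₀), so V₂/V₁ = ln(z₂/z₀) / ln(z₁/z₀).
ln(120.0/0.062) = 7.5681, ln(2.0/0.062) = 3.4738
V₂ = 10.6 × 7.5681/3.4738 = 10.6 × 2.1786 = 23.0937 m/s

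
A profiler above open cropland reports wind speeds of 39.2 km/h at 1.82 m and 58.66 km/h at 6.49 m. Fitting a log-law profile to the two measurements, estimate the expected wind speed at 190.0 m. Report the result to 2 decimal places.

110.34 km/h

Log law: V ∝ ln(z/z₀). From the pair, with r = V₁/V₂ = 0.66826,
ln z₀ = (ln z₁ − r·ln z₂)/(1 − r) = (0.5988 − 0.66826×1.8703)/0.33174 = -1.9623 → z₀ = 0.1405 m
V₃ = V₁ · ln(z₃/z₀)/ln(z₁/z₀) = 39.2 × 7.2093/2.5611 = 110.3435 km/h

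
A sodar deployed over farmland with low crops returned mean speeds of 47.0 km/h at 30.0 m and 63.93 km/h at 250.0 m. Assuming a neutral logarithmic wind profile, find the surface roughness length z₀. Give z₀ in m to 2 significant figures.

Log law: V(z) ∝ ln(z/z₀). With r = V₁/V₂ = 47.0/63.93 = 0.73518,
r · ln(z₂/z₀) = ln(z₁/z₀) ⇒ ln z₀ = (ln z₁ − r·ln z₂)/(1 − r)
ln z₀ = (3.40120 − 0.73518×5.52146) / 0.26482 = -2.4849
z₀ = exp(-2.4849) = 0.08333 m

z₀ ≈ 0.083 m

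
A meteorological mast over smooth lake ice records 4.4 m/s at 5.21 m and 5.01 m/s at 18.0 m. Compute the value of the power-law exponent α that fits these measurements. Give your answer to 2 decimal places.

Power law: V₂/V₁ = (z₂/z₁)^α ⇒ α = ln(V₂/V₁) / ln(z₂/z₁)
α = ln(5.01/4.4) / ln(18.0/5.21) = ln(1.1386) / ln(3.4549)
  = 0.12983 / 1.23979 = 0.10472

α ≈ 0.10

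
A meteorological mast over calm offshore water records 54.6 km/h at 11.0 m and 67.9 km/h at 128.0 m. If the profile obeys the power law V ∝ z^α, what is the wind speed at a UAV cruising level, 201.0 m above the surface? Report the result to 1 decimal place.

First find α: α = ln(V₂/V₁)/ln(z₂/z₁) = ln(67.9/54.6)/ln(128.0/11.0) = 0.21800/2.45413 = 0.0888
Extrapolate from 128.0 m to 201.0 m: V₃ = 67.9 × (201.0/128.0)^0.0888 = 67.9 × 1.0409 = 70.6772 km/h

70.7 km/h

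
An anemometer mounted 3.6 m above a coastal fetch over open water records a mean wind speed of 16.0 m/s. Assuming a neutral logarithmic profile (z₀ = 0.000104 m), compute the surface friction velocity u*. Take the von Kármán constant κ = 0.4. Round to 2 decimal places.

Log law: V(z) = (u*/κ) · ln(z/z₀) ⇒ u* = κ · V / ln(z/z₀)
u* = 0.4 × 16.0 / ln(3.6/0.000104) = 0.4 × 16.0 / 10.4521
   = 6.4000 / 10.4521 = 0.6123 m/s

u* ≈ 0.61 m/s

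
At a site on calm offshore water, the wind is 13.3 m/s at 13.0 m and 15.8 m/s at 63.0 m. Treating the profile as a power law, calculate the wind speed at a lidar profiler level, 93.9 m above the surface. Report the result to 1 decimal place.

First find α: α = ln(V₂/V₁)/ln(z₂/z₁) = ln(15.8/13.3)/ln(63.0/13.0) = 0.17225/1.57819 = 0.1091
Extrapolate from 63.0 m to 93.9 m: V₃ = 15.8 × (93.9/63.0)^0.1091 = 15.8 × 1.0445 = 16.5034 m/s

16.5 m/s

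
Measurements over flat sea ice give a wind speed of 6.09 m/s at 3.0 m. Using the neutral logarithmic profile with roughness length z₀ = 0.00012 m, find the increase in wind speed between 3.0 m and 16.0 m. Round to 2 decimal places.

Log law: V₂ = V₁ · ln(z₂/z₀)/ln(z₁/z₀) = 6.09 × 11.8006/10.1266 = 7.0967 m/s
ΔV = 7.0967 − 6.09 = 1.0067 m/s

1.01 m/s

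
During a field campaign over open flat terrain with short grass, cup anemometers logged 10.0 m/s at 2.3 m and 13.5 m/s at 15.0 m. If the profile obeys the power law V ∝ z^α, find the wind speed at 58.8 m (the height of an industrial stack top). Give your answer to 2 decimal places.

First find α: α = ln(V₂/V₁)/ln(z₂/z₁) = ln(13.5/10.0)/ln(15.0/2.3) = 0.30010/1.87514 = 0.1600
Extrapolate from 15.0 m to 58.8 m: V₃ = 13.5 × (58.8/15.0)^0.1600 = 13.5 × 1.2444 = 16.7991 m/s

16.80 m/s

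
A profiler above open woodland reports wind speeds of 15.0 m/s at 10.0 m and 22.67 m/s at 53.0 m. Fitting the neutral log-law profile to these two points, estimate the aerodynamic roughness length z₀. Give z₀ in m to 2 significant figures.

z₀ ≈ 0.38 m

Log law: V(z) ∝ ln(z/z₀). With r = V₁/V₂ = 15.0/22.67 = 0.66167,
r · ln(z₂/z₀) = ln(z₁/z₀) ⇒ ln z₀ = (ln z₁ − r·ln z₂)/(1 − r)
ln z₀ = (2.30259 − 0.66167×3.97029) / 0.33833 = -0.9589
z₀ = exp(-0.9589) = 0.3833 m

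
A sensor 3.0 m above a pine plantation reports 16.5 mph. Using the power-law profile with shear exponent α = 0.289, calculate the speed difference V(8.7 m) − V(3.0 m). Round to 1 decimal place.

5.9 mph

Power law: V₂ = V₁ · (z₂/z₁)^α = 16.5 × (2.9000)^0.289 = 22.4449 mph
ΔV = 22.4449 − 16.5 = 5.9449 mph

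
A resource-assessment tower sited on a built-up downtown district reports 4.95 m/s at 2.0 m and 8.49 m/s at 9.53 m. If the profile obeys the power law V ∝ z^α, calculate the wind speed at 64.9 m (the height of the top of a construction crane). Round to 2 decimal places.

First find α: α = ln(V₂/V₁)/ln(z₂/z₁) = ln(8.49/4.95)/ln(9.53/2.0) = 0.53950/1.56130 = 0.3455
Extrapolate from 9.53 m to 64.9 m: V₃ = 8.49 × (64.9/9.53)^0.3455 = 8.49 × 1.9404 = 16.4741 m/s

16.47 m/s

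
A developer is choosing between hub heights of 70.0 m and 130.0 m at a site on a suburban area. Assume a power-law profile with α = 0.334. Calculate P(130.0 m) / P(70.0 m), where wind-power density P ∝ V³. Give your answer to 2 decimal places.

1.86

Speed ratio: V_B/V_A = (z_B/z_A)^α = (130.0/70.0)^0.334 = (1.8571)^0.334 = 1.22969
Power-density ratio: P_B/P_A = (V_B/V_A)³ = (1.22969)³ = 1.85944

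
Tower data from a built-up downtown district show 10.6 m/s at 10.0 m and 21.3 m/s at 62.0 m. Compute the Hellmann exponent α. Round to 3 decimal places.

Power law: V₂/V₁ = (z₂/z₁)^α ⇒ α = ln(V₂/V₁) / ln(z₂/z₁)
α = ln(21.3/10.6) / ln(62.0/10.0) = ln(2.0094) / ln(6.2000)
  = 0.69785 / 1.82455 = 0.38248

α ≈ 0.382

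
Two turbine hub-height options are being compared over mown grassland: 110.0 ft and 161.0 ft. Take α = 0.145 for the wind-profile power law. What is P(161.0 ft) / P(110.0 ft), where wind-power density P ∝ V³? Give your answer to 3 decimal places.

1.180

Speed ratio: V_B/V_A = (z_B/z_A)^α = (161.0/110.0)^0.145 = (1.4636)^0.145 = 1.05679
Power-density ratio: P_B/P_A = (V_B/V_A)³ = (1.05679)³ = 1.18022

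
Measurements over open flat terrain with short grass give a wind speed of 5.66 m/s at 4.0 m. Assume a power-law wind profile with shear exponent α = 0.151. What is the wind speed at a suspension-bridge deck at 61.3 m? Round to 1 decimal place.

8.5 m/s

Power-law profile: V₂ = V₁ · (z₂/z₁)^α
V₂ = 5.66 × (61.3/4.0)^0.151 = 5.66 × (15.3250)^0.151
    = 5.66 × 1.5101 = 8.5470 m/s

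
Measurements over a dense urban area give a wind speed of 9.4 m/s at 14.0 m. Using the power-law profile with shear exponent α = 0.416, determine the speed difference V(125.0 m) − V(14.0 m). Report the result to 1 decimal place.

Power law: V₂ = V₁ · (z₂/z₁)^α = 9.4 × (8.9286)^0.416 = 23.3697 m/s
ΔV = 23.3697 − 9.4 = 13.9697 m/s

14.0 m/s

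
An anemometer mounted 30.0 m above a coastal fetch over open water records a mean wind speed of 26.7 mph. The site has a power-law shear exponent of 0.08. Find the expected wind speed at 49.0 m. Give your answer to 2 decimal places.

Power-law profile: V₂ = V₁ · (z₂/z₁)^α
V₂ = 26.7 × (49.0/30.0)^0.08 = 26.7 × (1.6333)^0.08
    = 26.7 × 1.0400 = 27.7688 mph

27.77 mph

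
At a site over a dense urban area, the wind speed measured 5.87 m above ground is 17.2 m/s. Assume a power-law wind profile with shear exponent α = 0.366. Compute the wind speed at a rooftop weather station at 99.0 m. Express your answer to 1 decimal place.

Power-law profile: V₂ = V₁ · (z₂/z₁)^α
V₂ = 17.2 × (99.0/5.87)^0.366 = 17.2 × (16.8654)^0.366
    = 17.2 × 2.8124 = 48.3737 m/s

48.4 m/s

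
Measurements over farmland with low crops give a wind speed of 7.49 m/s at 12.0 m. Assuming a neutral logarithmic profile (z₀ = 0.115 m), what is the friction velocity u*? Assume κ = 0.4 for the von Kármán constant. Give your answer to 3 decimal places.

Log law: V(z) = (u*/κ) · ln(z/z₀) ⇒ u* = κ · V / ln(z/z₀)
u* = 0.4 × 7.49 / ln(12.0/0.115) = 0.4 × 7.49 / 4.6477
   = 2.9960 / 4.6477 = 0.6446 m/s

u* ≈ 0.645 m/s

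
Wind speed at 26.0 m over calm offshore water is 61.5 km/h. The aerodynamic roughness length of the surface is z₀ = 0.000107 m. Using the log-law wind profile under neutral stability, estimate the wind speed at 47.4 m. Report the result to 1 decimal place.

Log law: V(z) ∝ ln(z/z₀), so V₂/V₁ = ln(z₂/z₀) / ln(z₁/z₀).
ln(47.4/0.000107) = 13.0013, ln(26.0/0.000107) = 12.4008
V₂ = 61.5 × 13.0013/12.4008 = 61.5 × 1.0484 = 64.4782 km/h

64.5 km/h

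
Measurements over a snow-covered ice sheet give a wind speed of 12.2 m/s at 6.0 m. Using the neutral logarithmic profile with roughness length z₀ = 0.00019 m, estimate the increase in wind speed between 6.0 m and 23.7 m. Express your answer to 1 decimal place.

1.6 m/s

Log law: V₂ = V₁ · ln(z₂/z₀)/ln(z₁/z₀) = 12.2 × 11.7340/10.3602 = 13.8177 m/s
ΔV = 13.8177 − 12.2 = 1.6177 m/s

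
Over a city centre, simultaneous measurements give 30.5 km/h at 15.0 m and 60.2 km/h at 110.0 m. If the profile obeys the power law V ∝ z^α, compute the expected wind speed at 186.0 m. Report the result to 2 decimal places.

72.02 km/h

First find α: α = ln(V₂/V₁)/ln(z₂/z₁) = ln(60.2/30.5)/ln(110.0/15.0) = 0.67995/1.99243 = 0.3413
Extrapolate from 110.0 m to 186.0 m: V₃ = 60.2 × (186.0/110.0)^0.3413 = 60.2 × 1.1963 = 72.0188 km/h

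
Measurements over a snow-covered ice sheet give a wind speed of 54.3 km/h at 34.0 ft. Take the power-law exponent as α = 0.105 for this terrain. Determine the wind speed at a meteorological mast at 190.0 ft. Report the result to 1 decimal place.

Power-law profile: V₂ = V₁ · (z₂/z₁)^α
V₂ = 54.3 × (190.0/34.0)^0.105 = 54.3 × (5.5882)^0.105
    = 54.3 × 1.1980 = 65.0525 km/h

65.1 km/h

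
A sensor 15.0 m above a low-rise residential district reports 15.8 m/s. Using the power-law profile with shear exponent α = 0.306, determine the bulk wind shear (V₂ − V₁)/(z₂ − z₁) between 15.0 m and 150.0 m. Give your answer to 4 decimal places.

Power law: V₂ = V₁ · (z₂/z₁)^α = 15.8 × (10.0000)^0.306 = 31.9637 m/s
ΔV/Δz = (31.9637 − 15.8)/(150.0 − 15.0) = 16.1637/135.0000 = 0.11973 m/s/m

0.1197 m/s/m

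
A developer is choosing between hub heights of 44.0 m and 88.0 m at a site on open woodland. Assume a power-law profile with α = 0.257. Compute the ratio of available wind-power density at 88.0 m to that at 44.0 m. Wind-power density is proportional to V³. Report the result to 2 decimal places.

Speed ratio: V_B/V_A = (z_B/z_A)^α = (88.0/44.0)^0.257 = (2.0000)^0.257 = 1.19499
Power-density ratio: P_B/P_A = (V_B/V_A)³ = (1.19499)³ = 1.70645

1.71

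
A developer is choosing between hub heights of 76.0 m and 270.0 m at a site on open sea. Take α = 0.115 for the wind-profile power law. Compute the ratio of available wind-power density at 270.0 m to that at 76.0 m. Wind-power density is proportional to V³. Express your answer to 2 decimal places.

Speed ratio: V_B/V_A = (z_B/z_A)^α = (270.0/76.0)^0.115 = (3.5526)^0.115 = 1.15695
Power-density ratio: P_B/P_A = (V_B/V_A)³ = (1.15695)³ = 1.54860

1.55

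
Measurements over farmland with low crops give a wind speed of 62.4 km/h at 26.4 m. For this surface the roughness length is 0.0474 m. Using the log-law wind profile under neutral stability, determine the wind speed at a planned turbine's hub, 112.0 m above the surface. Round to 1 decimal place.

Log law: V(z) ∝ ln(z/z₀), so V₂/V₁ = ln(z₂/z₀) / ln(z₁/z₀).
ln(112.0/0.0474) = 7.7676, ln(26.4/0.0474) = 6.3225
V₂ = 62.4 × 7.7676/6.3225 = 62.4 × 1.2286 = 76.6628 km/h

76.7 km/h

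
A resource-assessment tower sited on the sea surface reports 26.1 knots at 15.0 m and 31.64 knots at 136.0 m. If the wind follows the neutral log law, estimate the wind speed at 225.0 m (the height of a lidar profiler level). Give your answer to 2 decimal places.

Log law: V ∝ ln(z/z₀). From the pair, with r = V₁/V₂ = 0.82491,
ln z₀ = (ln z₁ − r·ln z₂)/(1 − r) = (2.7081 − 0.82491×4.9127)/0.17509 = -7.6783 → z₀ = 0.0004628 m
V₃ = V₁ · ln(z₃/z₀)/ln(z₁/z₀) = 26.1 × 13.0944/10.3863 = 32.9051 knots

32.91 knots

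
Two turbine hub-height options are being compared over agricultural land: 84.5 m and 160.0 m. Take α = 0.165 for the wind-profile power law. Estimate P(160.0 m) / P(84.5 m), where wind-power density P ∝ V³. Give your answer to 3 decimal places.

1.372

Speed ratio: V_B/V_A = (z_B/z_A)^α = (160.0/84.5)^0.165 = (1.8935)^0.165 = 1.11109
Power-density ratio: P_B/P_A = (V_B/V_A)³ = (1.11109)³ = 1.37166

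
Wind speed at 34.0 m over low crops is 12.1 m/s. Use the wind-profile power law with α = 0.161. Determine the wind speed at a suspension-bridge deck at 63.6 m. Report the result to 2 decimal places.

13.38 m/s

Power-law profile: V₂ = V₁ · (z₂/z₁)^α
V₂ = 12.1 × (63.6/34.0)^0.161 = 12.1 × (1.8706)^0.161
    = 12.1 × 1.1061 = 13.3836 m/s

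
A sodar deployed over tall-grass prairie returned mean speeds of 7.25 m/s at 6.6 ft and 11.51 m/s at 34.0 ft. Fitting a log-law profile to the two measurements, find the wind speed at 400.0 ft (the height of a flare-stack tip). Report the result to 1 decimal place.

Log law: V ∝ ln(z/z₀). From the pair, with r = V₁/V₂ = 0.62989,
ln z₀ = (ln z₁ − r·ln z₂)/(1 − r) = (1.8871 − 0.62989×3.5264)/0.37011 = -0.9028 → z₀ = 0.4054 ft
V₃ = V₁ · ln(z₃/z₀)/ln(z₁/z₀) = 7.25 × 6.8943/2.7899 = 17.9160 m/s

17.9 m/s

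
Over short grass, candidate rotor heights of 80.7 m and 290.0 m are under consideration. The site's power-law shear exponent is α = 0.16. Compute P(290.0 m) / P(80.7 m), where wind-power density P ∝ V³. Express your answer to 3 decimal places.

1.848

Speed ratio: V_B/V_A = (z_B/z_A)^α = (290.0/80.7)^0.16 = (3.5936)^0.16 = 1.22711
Power-density ratio: P_B/P_A = (V_B/V_A)³ = (1.22711)³ = 1.84779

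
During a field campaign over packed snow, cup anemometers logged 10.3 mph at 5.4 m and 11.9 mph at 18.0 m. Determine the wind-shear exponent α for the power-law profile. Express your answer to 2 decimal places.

Power law: V₂/V₁ = (z₂/z₁)^α ⇒ α = ln(V₂/V₁) / ln(z₂/z₁)
α = ln(11.9/10.3) / ln(18.0/5.4) = ln(1.1553) / ln(3.3333)
  = 0.14439 / 1.20397 = 0.11993

α ≈ 0.12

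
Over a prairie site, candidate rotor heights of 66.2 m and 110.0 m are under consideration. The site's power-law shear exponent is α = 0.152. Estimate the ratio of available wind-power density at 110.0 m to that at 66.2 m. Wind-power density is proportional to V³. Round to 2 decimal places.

1.26

Speed ratio: V_B/V_A = (z_B/z_A)^α = (110.0/66.2)^0.152 = (1.6616)^0.152 = 1.08024
Power-density ratio: P_B/P_A = (V_B/V_A)³ = (1.08024)³ = 1.26056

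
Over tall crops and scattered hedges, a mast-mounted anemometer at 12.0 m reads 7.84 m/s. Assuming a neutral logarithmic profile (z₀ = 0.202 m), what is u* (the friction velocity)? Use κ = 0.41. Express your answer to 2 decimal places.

Log law: V(z) = (u*/κ) · ln(z/z₀) ⇒ u* = κ · V / ln(z/z₀)
u* = 0.41 × 7.84 / ln(12.0/0.202) = 0.41 × 7.84 / 4.0844
   = 3.2144 / 4.0844 = 0.7870 m/s

u* ≈ 0.79 m/s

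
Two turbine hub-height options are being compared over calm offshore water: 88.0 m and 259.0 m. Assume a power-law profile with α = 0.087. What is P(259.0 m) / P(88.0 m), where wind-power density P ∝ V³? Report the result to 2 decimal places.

1.33

Speed ratio: V_B/V_A = (z_B/z_A)^α = (259.0/88.0)^0.087 = (2.9432)^0.087 = 1.09847
Power-density ratio: P_B/P_A = (V_B/V_A)³ = (1.09847)³ = 1.32544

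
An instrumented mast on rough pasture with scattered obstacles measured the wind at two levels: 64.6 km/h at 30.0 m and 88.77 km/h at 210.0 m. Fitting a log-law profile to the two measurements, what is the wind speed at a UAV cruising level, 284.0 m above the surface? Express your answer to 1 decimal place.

92.5 km/h

Log law: V ∝ ln(z/z₀). From the pair, with r = V₁/V₂ = 0.72772,
ln z₀ = (ln z₁ − r·ln z₂)/(1 − r) = (3.4012 − 0.72772×5.3471)/0.27228 = -1.7997 → z₀ = 0.1653 m
V₃ = V₁ · ln(z₃/z₀)/ln(z₁/z₀) = 64.6 × 7.4487/5.2009 = 92.5195 km/h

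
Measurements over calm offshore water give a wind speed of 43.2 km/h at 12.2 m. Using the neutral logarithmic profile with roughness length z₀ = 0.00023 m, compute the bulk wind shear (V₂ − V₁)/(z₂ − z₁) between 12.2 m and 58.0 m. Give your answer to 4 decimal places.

Log law: V₂ = V₁ · ln(z₂/z₀)/ln(z₁/z₀) = 43.2 × 12.4379/10.8789 = 49.3908 km/h
ΔV/Δz = (49.3908 − 43.2)/(58.0 − 12.2) = 6.1908/45.8000 = 0.13517 km/h/m

0.1352 km/h/m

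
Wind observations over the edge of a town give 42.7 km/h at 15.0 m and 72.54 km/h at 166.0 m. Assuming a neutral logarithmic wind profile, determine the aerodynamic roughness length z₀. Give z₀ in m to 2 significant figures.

Log law: V(z) ∝ ln(z/z₀). With r = V₁/V₂ = 42.7/72.54 = 0.58864,
r · ln(z₂/z₀) = ln(z₁/z₀) ⇒ ln z₀ = (ln z₁ − r·ln z₂)/(1 − r)
ln z₀ = (2.70805 − 0.58864×5.11199) / 0.41136 = -0.7319
z₀ = exp(-0.7319) = 0.4810 m

z₀ ≈ 0.48 m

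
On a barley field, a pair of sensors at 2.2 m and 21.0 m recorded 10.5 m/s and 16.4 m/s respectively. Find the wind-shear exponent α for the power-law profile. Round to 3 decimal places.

Power law: V₂/V₁ = (z₂/z₁)^α ⇒ α = ln(V₂/V₁) / ln(z₂/z₁)
α = ln(16.4/10.5) / ln(21.0/2.2) = ln(1.5619) / ln(9.5455)
  = 0.44591 / 2.25607 = 0.19765

α ≈ 0.198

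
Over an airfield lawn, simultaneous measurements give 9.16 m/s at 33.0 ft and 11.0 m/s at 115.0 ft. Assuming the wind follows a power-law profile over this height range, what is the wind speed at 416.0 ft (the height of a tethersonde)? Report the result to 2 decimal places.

First find α: α = ln(V₂/V₁)/ln(z₂/z₁) = ln(11.0/9.16)/ln(115.0/33.0) = 0.18305/1.24842 = 0.1466
Extrapolate from 115.0 ft to 416.0 ft: V₃ = 11.0 × (416.0/115.0)^0.1466 = 11.0 × 1.2075 = 13.2821 m/s

13.28 m/s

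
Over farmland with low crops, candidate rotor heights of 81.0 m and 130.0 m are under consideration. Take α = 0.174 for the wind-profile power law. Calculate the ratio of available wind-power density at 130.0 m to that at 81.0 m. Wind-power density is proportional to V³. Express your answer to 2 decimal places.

Speed ratio: V_B/V_A = (z_B/z_A)^α = (130.0/81.0)^0.174 = (1.6049)^0.174 = 1.08580
Power-density ratio: P_B/P_A = (V_B/V_A)³ = (1.08580)³ = 1.28012

1.28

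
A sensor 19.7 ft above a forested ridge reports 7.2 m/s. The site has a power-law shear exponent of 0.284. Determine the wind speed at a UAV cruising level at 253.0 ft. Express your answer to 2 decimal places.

14.87 m/s

Power-law profile: V₂ = V₁ · (z₂/z₁)^α
V₂ = 7.2 × (253.0/19.7)^0.284 = 7.2 × (12.8426)^0.284
    = 7.2 × 2.0647 = 14.8659 m/s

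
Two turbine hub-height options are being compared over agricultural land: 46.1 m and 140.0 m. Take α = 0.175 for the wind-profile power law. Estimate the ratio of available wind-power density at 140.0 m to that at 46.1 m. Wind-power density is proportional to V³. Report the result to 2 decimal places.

1.79

Speed ratio: V_B/V_A = (z_B/z_A)^α = (140.0/46.1)^0.175 = (3.0369)^0.175 = 1.21458
Power-density ratio: P_B/P_A = (V_B/V_A)³ = (1.21458)³ = 1.79174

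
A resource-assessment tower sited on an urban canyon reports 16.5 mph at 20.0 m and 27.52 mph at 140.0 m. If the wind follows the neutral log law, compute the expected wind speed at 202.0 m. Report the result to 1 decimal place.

29.6 mph

Log law: V ∝ ln(z/z₀). From the pair, with r = V₁/V₂ = 0.59956,
ln z₀ = (ln z₁ − r·ln z₂)/(1 − r) = (2.9957 − 0.59956×4.9416)/0.40044 = 0.0822 → z₀ = 1.086 m
V₃ = V₁ · ln(z₃/z₀)/ln(z₁/z₀) = 16.5 × 5.2261/2.9136 = 29.5963 mph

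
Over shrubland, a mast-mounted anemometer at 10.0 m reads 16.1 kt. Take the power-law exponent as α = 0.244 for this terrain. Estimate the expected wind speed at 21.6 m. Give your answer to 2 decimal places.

Power-law profile: V₂ = V₁ · (z₂/z₁)^α
V₂ = 16.1 × (21.6/10.0)^0.244 = 16.1 × (2.1600)^0.244
    = 16.1 × 1.2067 = 19.4282 kt

19.43 kt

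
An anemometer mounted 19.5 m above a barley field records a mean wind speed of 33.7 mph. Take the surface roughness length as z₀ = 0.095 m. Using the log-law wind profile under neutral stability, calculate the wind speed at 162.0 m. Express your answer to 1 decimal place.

47.1 mph

Log law: V(z) ∝ ln(z/z₀), so V₂/V₁ = ln(z₂/z₀) / ln(z₁/z₀).
ln(162.0/0.095) = 7.4415, ln(19.5/0.095) = 5.3243
V₂ = 33.7 × 7.4415/5.3243 = 33.7 × 1.3976 = 47.1007 mph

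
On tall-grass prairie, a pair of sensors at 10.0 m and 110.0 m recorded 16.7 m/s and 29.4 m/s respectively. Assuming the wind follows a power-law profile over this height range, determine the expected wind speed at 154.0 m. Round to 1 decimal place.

31.8 m/s

First find α: α = ln(V₂/V₁)/ln(z₂/z₁) = ln(29.4/16.7)/ln(110.0/10.0) = 0.56559/2.39790 = 0.2359
Extrapolate from 110.0 m to 154.0 m: V₃ = 29.4 × (154.0/110.0)^0.2359 = 29.4 × 1.0826 = 31.8284 m/s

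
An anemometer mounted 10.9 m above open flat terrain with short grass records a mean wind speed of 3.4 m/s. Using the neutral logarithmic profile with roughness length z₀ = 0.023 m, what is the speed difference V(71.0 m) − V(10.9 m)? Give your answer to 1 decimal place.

1.0 m/s

Log law: V₂ = V₁ · ln(z₂/z₀)/ln(z₁/z₀) = 3.4 × 8.0349/6.1610 = 4.4341 m/s
ΔV = 4.4341 − 3.4 = 1.0341 m/s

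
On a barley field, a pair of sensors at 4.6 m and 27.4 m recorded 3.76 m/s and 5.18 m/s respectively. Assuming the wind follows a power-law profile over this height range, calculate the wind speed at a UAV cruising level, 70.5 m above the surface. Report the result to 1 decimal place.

First find α: α = ln(V₂/V₁)/ln(z₂/z₁) = ln(5.18/3.76)/ln(27.4/4.6) = 0.32039/1.78449 = 0.1795
Extrapolate from 27.4 m to 70.5 m: V₃ = 5.18 × (70.5/27.4)^0.1795 = 5.18 × 1.1849 = 6.1379 m/s

6.1 m/s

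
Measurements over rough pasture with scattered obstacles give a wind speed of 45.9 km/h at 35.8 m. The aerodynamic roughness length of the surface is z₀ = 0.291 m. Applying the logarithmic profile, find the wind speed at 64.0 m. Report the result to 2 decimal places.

51.44 km/h

Log law: V(z) ∝ ln(z/z₀), so V₂/V₁ = ln(z₂/z₀) / ln(z₁/z₀).
ln(64.0/0.291) = 5.3933, ln(35.8/0.291) = 4.8124
V₂ = 45.9 × 5.3933/4.8124 = 45.9 × 1.1207 = 51.4409 km/h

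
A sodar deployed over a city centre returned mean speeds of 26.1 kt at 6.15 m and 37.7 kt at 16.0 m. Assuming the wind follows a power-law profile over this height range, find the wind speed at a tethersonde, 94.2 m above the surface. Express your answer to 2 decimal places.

First find α: α = ln(V₂/V₁)/ln(z₂/z₁) = ln(37.7/26.1)/ln(16.0/6.15) = 0.36772/0.95614 = 0.3846
Extrapolate from 16.0 m to 94.2 m: V₃ = 37.7 × (94.2/16.0)^0.3846 = 37.7 × 1.9775 = 74.5508 kt

74.55 kt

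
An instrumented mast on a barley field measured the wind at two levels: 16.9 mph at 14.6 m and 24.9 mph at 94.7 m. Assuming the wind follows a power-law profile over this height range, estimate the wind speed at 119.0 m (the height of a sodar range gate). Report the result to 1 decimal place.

26.1 mph

First find α: α = ln(V₂/V₁)/ln(z₂/z₁) = ln(24.9/16.9)/ln(94.7/14.6) = 0.38755/1.86969 = 0.2073
Extrapolate from 94.7 m to 119.0 m: V₃ = 24.9 × (119.0/94.7)^0.2073 = 24.9 × 1.0485 = 26.1072 mph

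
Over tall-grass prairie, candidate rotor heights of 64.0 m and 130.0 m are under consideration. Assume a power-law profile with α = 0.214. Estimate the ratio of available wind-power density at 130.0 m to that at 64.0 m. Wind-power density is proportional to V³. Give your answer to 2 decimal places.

Speed ratio: V_B/V_A = (z_B/z_A)^α = (130.0/64.0)^0.214 = (2.0312)^0.214 = 1.16375
Power-density ratio: P_B/P_A = (V_B/V_A)³ = (1.16375)³ = 1.57610

1.58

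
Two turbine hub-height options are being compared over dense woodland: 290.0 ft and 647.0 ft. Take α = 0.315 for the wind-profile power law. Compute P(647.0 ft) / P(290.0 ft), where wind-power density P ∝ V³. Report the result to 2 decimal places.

2.13

Speed ratio: V_B/V_A = (z_B/z_A)^α = (647.0/290.0)^0.315 = (2.2310)^0.315 = 1.28760
Power-density ratio: P_B/P_A = (V_B/V_A)³ = (1.28760)³ = 2.13471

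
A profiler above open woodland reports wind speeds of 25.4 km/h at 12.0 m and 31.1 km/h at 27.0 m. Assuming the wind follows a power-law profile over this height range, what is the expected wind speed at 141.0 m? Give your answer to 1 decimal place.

47.0 km/h

First find α: α = ln(V₂/V₁)/ln(z₂/z₁) = ln(31.1/25.4)/ln(27.0/12.0) = 0.20246/0.81093 = 0.2497
Extrapolate from 27.0 m to 141.0 m: V₃ = 31.1 × (141.0/27.0)^0.2497 = 31.1 × 1.5109 = 46.9874 km/h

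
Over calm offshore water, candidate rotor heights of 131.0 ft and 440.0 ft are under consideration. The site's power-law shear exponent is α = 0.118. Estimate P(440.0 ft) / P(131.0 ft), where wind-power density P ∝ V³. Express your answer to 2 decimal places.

1.54

Speed ratio: V_B/V_A = (z_B/z_A)^α = (440.0/131.0)^0.118 = (3.3588)^0.118 = 1.15369
Power-density ratio: P_B/P_A = (V_B/V_A)³ = (1.15369)³ = 1.53557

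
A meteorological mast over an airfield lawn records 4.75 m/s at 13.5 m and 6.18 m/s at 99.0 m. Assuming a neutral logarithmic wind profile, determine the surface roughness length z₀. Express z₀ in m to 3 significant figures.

Log law: V(z) ∝ ln(z/z₀). With r = V₁/V₂ = 4.75/6.18 = 0.76861,
r · ln(z₂/z₀) = ln(z₁/z₀) ⇒ ln z₀ = (ln z₁ − r·ln z₂)/(1 − r)
ln z₀ = (2.60269 − 0.76861×4.59512) / 0.23139 = -4.0155
z₀ = exp(-4.0155) = 0.01803 m

z₀ ≈ 0.0180 m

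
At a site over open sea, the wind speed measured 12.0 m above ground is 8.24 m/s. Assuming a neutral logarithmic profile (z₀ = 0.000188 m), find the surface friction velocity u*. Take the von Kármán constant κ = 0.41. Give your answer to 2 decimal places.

Log law: V(z) = (u*/κ) · ln(z/z₀) ⇒ u* = κ · V / ln(z/z₀)
u* = 0.41 × 8.24 / ln(12.0/0.000188) = 0.41 × 8.24 / 11.0640
   = 3.3784 / 11.0640 = 0.3054 m/s

u* ≈ 0.31 m/s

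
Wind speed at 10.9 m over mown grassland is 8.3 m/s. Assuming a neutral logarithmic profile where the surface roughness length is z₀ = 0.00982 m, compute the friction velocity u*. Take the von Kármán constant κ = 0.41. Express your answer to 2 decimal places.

Log law: V(z) = (u*/κ) · ln(z/z₀) ⇒ u* = κ · V / ln(z/z₀)
u* = 0.41 × 8.3 / ln(10.9/0.00982) = 0.41 × 8.3 / 7.0121
   = 3.4030 / 7.0121 = 0.4853 m/s

u* ≈ 0.49 m/s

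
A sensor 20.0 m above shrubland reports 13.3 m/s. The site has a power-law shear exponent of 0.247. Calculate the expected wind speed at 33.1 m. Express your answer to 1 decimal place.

15.1 m/s

Power-law profile: V₂ = V₁ · (z₂/z₁)^α
V₂ = 13.3 × (33.1/20.0)^0.247 = 13.3 × (1.6550)^0.247
    = 13.3 × 1.1325 = 15.0624 m/s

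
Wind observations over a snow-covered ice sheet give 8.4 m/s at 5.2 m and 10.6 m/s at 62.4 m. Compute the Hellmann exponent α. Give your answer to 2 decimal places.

Power law: V₂/V₁ = (z₂/z₁)^α ⇒ α = ln(V₂/V₁) / ln(z₂/z₁)
α = ln(10.6/8.4) / ln(62.4/5.2) = ln(1.2619) / ln(12.0000)
  = 0.23262 / 2.48491 = 0.09361

α ≈ 0.09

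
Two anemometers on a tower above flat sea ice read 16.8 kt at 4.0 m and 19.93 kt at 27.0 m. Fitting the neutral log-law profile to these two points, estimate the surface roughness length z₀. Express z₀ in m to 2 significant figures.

z₀ ≈ 0.00014 m

Log law: V(z) ∝ ln(z/z₀). With r = V₁/V₂ = 16.8/19.93 = 0.84295,
r · ln(z₂/z₀) = ln(z₁/z₀) ⇒ ln z₀ = (ln z₁ − r·ln z₂)/(1 − r)
ln z₀ = (1.38629 − 0.84295×3.29584) / 0.15705 = -8.8630
z₀ = exp(-8.8630) = 0.0001415 m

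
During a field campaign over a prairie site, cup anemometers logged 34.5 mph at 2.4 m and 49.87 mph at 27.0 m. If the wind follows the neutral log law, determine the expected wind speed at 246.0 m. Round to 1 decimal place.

Log law: V ∝ ln(z/z₀). From the pair, with r = V₁/V₂ = 0.69180,
ln z₀ = (ln z₁ − r·ln z₂)/(1 − r) = (0.8755 − 0.69180×3.2958)/0.30820 = -4.5574 → z₀ = 0.01049 m
V₃ = V₁ · ln(z₃/z₀)/ln(z₁/z₀) = 34.5 × 10.0627/5.4328 = 63.9009 mph

63.9 mph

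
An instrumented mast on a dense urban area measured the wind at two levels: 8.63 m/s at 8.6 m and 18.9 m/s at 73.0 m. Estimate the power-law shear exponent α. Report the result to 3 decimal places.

Power law: V₂/V₁ = (z₂/z₁)^α ⇒ α = ln(V₂/V₁) / ln(z₂/z₁)
α = ln(18.9/8.63) / ln(73.0/8.6) = ln(2.1900) / ln(8.4884)
  = 0.78392 / 2.13870 = 0.36654

α ≈ 0.367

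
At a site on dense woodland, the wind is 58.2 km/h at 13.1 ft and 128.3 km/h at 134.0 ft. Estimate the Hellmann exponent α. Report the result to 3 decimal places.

α ≈ 0.340

Power law: V₂/V₁ = (z₂/z₁)^α ⇒ α = ln(V₂/V₁) / ln(z₂/z₁)
α = ln(128.3/58.2) / ln(134.0/13.1) = ln(2.2045) / ln(10.2290)
  = 0.79049 / 2.32523 = 0.33996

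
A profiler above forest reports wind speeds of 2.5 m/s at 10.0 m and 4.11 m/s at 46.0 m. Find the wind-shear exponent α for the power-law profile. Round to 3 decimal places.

Power law: V₂/V₁ = (z₂/z₁)^α ⇒ α = ln(V₂/V₁) / ln(z₂/z₁)
α = ln(4.11/2.5) / ln(46.0/10.0) = ln(1.6440) / ln(4.6000)
  = 0.49713 / 1.52606 = 0.32576

α ≈ 0.326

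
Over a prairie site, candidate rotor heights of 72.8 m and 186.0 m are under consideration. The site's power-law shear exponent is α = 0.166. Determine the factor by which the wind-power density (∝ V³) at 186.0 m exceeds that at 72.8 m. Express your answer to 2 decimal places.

1.60

Speed ratio: V_B/V_A = (z_B/z_A)^α = (186.0/72.8)^0.166 = (2.5549)^0.166 = 1.16849
Power-density ratio: P_B/P_A = (V_B/V_A)³ = (1.16849)³ = 1.59542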